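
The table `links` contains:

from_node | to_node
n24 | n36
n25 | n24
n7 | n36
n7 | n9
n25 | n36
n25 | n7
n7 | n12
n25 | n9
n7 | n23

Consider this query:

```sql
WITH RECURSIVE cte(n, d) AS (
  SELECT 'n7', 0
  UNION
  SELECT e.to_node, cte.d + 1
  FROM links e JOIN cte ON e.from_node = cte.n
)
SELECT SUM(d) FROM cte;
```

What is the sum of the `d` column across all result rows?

4

Base: (n7, d=0).
Iteration 1: edges from {n7} -> (n12, d=1), (n23, d=1), (n36, d=1), (n9, d=1).
Iteration 2: no outgoing edges from {n12,n23,n36,n9}; recursion stops.
SUM(d) = 0 + 1 + 1 + 1 + 1 = 4.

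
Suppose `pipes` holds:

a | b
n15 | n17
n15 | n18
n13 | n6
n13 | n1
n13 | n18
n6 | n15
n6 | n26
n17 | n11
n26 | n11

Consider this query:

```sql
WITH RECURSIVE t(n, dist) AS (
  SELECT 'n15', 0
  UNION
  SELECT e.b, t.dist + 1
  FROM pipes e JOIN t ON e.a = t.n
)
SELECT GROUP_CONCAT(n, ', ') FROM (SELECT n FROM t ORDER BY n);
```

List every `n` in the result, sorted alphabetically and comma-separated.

Base: (n15, dist=0).
Iteration 1: edges from {n15} -> (n17, dist=1), (n18, dist=1).
Iteration 2: edges from {n17,n18} -> (n11, dist=2).
Iteration 3: no outgoing edges from {n11}; recursion stops.

n11, n15, n17, n18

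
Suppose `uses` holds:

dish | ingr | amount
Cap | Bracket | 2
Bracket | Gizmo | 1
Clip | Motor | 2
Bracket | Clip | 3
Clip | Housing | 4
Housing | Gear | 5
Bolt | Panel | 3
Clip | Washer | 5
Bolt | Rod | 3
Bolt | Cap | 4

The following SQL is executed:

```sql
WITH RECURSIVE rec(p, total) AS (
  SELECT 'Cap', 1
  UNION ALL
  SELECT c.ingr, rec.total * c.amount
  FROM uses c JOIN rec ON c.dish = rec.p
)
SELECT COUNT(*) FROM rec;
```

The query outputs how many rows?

8

Base: (Cap, total=1).
Iteration 1: components of {Cap} -> Bracket = 1*2 = 2.
Iteration 2: components of {Bracket} -> Clip = 2*3 = 6, Gizmo = 2*1 = 2.
Iteration 3: components of {Clip,Gizmo} -> Housing = 6*4 = 24, Motor = 6*2 = 12, Washer = 6*5 = 30.
Iteration 4: components of {Housing,Motor,Washer} -> Gear = 24*5 = 120.
Iteration 5: no further components; recursion stops.
Total rows emitted: 8.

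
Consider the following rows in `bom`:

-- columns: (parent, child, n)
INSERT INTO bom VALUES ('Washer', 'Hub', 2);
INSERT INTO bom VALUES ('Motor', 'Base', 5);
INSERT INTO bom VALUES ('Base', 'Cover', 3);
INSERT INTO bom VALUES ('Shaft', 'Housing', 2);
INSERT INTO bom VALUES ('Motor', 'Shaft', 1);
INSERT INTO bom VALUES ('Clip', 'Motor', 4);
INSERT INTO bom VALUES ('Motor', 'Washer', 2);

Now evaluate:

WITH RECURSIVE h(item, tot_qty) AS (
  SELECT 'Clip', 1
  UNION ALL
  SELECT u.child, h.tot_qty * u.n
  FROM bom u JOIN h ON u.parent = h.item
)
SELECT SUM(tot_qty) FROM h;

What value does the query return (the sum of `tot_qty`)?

121

Base: (Clip, tot_qty=1).
Iteration 1: components of {Clip} -> Motor = 1*4 = 4.
Iteration 2: components of {Motor} -> Base = 4*5 = 20, Shaft = 4*1 = 4, Washer = 4*2 = 8.
Iteration 3: components of {Base,Shaft,Washer} -> Cover = 20*3 = 60, Housing = 4*2 = 8, Hub = 8*2 = 16.
Iteration 4: no further components; recursion stops.
SUM(tot_qty) = 1 + 4 + 4 + 8 + 20 + 8 + 16 + 60 = 121.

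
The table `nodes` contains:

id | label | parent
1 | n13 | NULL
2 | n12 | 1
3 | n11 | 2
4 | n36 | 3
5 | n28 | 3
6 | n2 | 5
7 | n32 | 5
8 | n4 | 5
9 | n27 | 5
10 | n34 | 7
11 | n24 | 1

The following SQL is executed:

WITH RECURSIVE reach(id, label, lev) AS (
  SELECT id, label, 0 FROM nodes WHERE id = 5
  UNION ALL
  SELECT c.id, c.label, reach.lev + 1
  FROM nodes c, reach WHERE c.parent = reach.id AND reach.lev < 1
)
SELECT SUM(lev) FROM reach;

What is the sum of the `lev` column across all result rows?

4

Base: id=5 (n28) at lev 0.
Iteration 1: rows with parent in {5} -> n2 (id 6, lev 1), n32 (id 7, lev 1), n4 (id 8, lev 1), n27 (id 9, lev 1).
Iteration 2: lev < 1 fails for all current rows; recursion stops.
SUM(lev) = 0 + 1 + 1 + 1 + 1 = 4.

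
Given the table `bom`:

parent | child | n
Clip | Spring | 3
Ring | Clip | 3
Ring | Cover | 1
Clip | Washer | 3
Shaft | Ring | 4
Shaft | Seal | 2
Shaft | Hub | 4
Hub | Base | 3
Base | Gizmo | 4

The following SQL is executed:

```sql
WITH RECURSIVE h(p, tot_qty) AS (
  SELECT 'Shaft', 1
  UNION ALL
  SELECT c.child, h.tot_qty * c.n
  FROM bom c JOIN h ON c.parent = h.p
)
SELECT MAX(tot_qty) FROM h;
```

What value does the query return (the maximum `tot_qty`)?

Base: (Shaft, tot_qty=1).
Iteration 1: components of {Shaft} -> Hub = 1*4 = 4, Ring = 1*4 = 4, Seal = 1*2 = 2.
Iteration 2: components of {Hub,Ring,Seal} -> Base = 4*3 = 12, Clip = 4*3 = 12, Cover = 4*1 = 4.
Iteration 3: components of {Base,Clip,Cover} -> Gizmo = 12*4 = 48, Spring = 12*3 = 36, Washer = 12*3 = 36.
Iteration 4: no further components; recursion stops.
tot_qty values: 1, 4, 4, 2, 12, 4, 12, 36, 36, 48; the maximum is 48.

48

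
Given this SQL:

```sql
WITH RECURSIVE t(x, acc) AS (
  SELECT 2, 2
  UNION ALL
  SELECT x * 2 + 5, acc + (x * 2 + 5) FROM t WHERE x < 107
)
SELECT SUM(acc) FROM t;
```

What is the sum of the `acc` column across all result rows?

324

Base: x=2, acc=2.
Iteration 1: 2 < 107 holds -> x = 2 * 2 + 5 = 9, acc = 2 + 9 = 11.
Iteration 2: 9 < 107 holds -> x = 9 * 2 + 5 = 23, acc = 11 + 23 = 34.
Iteration 3: 23 < 107 holds -> x = 23 * 2 + 5 = 51, acc = 34 + 51 = 85.
Iteration 4: 51 < 107 holds -> x = 51 * 2 + 5 = 107, acc = 85 + 107 = 192.
Iteration 5: 107 < 107 fails; recursion stops.
SUM(acc) = 2 + 11 + 34 + 85 + 192 = 324.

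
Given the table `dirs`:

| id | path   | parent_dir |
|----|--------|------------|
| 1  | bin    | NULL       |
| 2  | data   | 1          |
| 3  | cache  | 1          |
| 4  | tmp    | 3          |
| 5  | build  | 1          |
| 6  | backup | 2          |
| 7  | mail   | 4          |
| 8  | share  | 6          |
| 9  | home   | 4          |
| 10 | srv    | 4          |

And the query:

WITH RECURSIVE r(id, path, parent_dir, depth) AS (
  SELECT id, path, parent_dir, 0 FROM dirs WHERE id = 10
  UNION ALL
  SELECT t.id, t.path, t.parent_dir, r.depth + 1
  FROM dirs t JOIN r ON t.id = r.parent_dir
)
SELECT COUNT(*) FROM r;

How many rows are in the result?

4

Base: id=10 (srv), parent_dir=4, depth 0.
Iteration 1: join on id=4 -> tmp (id 4, parent_dir=3, depth 1).
Iteration 2: join on id=3 -> cache (id 3, parent_dir=1, depth 2).
Iteration 3: join on id=1 -> bin (id 1, parent_dir=NULL, depth 3).
Iteration 4: parent_dir is NULL; no match; recursion stops.
Total rows emitted: 4.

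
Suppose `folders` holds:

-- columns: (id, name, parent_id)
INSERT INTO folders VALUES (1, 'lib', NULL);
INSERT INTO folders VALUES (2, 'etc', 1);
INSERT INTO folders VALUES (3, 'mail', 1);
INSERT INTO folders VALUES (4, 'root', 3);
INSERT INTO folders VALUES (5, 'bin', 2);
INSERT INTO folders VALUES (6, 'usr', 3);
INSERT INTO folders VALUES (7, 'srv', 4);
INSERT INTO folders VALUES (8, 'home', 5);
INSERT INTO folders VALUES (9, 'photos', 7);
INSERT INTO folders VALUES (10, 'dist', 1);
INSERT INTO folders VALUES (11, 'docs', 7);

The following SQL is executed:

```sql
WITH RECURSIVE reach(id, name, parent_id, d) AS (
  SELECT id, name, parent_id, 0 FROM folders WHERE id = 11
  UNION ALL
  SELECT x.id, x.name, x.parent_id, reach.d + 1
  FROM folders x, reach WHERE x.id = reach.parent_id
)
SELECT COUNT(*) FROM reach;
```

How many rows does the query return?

Base: id=11 (docs), parent_id=7, d 0.
Iteration 1: join on id=7 -> srv (id 7, parent_id=4, d 1).
Iteration 2: join on id=4 -> root (id 4, parent_id=3, d 2).
Iteration 3: join on id=3 -> mail (id 3, parent_id=1, d 3).
Iteration 4: join on id=1 -> lib (id 1, parent_id=NULL, d 4).
Iteration 5: parent_id is NULL; no match; recursion stops.
Total rows emitted: 5.

5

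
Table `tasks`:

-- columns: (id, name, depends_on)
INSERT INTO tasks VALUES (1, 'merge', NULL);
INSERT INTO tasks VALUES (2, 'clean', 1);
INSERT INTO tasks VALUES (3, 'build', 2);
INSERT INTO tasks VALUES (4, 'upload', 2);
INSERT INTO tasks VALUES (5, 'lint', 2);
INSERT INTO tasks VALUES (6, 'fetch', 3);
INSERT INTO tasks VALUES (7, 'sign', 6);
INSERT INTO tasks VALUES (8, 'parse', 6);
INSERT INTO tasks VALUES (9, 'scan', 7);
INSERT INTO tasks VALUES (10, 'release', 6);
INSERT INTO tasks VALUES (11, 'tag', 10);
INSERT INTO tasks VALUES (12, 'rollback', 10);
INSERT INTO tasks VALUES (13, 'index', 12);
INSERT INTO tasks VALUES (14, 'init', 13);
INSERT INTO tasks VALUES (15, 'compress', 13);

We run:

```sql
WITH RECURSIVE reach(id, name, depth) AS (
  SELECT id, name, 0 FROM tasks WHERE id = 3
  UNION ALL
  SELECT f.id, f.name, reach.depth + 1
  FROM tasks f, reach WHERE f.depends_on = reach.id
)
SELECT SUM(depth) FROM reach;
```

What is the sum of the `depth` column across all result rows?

Base: id=3 (build) at depth 0.
Iteration 1: rows with depends_on in {3} -> fetch (id 6, depth 1).
Iteration 2: rows with depends_on in {6} -> sign (id 7, depth 2), parse (id 8, depth 2), release (id 10, depth 2).
Iteration 3: rows with depends_on in {7,8,10} -> scan (id 9, depth 3), tag (id 11, depth 3), rollback (id 12, depth 3).
Iteration 4: rows with depends_on in {9,11,12} -> index (id 13, depth 4).
Iteration 5: rows with depends_on in {13} -> init (id 14, depth 5), compress (id 15, depth 5).
Iteration 6: no rows with depends_on in {14,15}; recursion stops.
SUM(depth) = 0 + 1 + 2 + 2 + 2 + 3 + 3 + 3 + 4 + 5 + 5 = 30.

30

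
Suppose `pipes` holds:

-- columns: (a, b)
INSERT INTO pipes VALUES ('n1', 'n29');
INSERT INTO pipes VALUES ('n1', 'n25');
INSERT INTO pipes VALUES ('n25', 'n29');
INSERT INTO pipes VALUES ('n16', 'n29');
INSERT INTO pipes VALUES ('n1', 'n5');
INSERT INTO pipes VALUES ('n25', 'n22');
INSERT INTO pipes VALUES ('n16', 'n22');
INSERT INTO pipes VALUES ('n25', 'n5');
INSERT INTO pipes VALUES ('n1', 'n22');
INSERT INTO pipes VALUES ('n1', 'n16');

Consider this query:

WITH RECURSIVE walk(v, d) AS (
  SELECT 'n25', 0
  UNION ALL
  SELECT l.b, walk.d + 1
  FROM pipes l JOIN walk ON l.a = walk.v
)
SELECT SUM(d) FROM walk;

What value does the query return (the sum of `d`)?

3

Base: (n25, d=0).
Iteration 1: edges from {n25} -> (n22, d=1), (n29, d=1), (n5, d=1).
Iteration 2: no outgoing edges from {n22,n29,n5}; recursion stops.
SUM(d) = 0 + 1 + 1 + 1 = 3.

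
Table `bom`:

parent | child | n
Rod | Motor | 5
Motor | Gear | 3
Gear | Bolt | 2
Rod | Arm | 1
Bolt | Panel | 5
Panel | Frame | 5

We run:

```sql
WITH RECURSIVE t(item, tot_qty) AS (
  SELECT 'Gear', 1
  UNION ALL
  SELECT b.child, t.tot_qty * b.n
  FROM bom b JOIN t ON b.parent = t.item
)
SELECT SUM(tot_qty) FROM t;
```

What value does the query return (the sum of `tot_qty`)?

Base: (Gear, tot_qty=1).
Iteration 1: components of {Gear} -> Bolt = 1*2 = 2.
Iteration 2: components of {Bolt} -> Panel = 2*5 = 10.
Iteration 3: components of {Panel} -> Frame = 10*5 = 50.
Iteration 4: no further components; recursion stops.
SUM(tot_qty) = 1 + 2 + 10 + 50 = 63.

63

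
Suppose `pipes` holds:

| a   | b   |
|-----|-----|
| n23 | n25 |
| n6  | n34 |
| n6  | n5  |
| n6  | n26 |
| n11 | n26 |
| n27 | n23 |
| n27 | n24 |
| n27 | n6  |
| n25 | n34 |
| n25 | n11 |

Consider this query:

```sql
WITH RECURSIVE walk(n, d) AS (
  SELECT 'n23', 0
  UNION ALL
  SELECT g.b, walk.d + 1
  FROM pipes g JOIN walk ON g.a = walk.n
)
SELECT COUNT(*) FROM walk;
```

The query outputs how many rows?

Base: (n23, d=0).
Iteration 1: edges from {n23} -> (n25, d=1).
Iteration 2: edges from {n25} -> (n11, d=2), (n34, d=2).
Iteration 3: edges from {n11,n34} -> (n26, d=3).
Iteration 4: no outgoing edges from {n26}; recursion stops.
Total rows emitted: 5.

5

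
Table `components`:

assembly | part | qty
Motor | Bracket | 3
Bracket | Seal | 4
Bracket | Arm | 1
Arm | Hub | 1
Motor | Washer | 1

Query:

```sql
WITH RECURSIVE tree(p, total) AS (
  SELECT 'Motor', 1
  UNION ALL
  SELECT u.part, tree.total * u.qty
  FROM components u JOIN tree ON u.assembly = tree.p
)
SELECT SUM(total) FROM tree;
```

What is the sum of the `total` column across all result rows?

Base: (Motor, total=1).
Iteration 1: components of {Motor} -> Bracket = 1*3 = 3, Washer = 1*1 = 1.
Iteration 2: components of {Bracket,Washer} -> Arm = 3*1 = 3, Seal = 3*4 = 12.
Iteration 3: components of {Arm,Seal} -> Hub = 3*1 = 3.
Iteration 4: no further components; recursion stops.
SUM(total) = 1 + 3 + 1 + 12 + 3 + 3 = 23.

23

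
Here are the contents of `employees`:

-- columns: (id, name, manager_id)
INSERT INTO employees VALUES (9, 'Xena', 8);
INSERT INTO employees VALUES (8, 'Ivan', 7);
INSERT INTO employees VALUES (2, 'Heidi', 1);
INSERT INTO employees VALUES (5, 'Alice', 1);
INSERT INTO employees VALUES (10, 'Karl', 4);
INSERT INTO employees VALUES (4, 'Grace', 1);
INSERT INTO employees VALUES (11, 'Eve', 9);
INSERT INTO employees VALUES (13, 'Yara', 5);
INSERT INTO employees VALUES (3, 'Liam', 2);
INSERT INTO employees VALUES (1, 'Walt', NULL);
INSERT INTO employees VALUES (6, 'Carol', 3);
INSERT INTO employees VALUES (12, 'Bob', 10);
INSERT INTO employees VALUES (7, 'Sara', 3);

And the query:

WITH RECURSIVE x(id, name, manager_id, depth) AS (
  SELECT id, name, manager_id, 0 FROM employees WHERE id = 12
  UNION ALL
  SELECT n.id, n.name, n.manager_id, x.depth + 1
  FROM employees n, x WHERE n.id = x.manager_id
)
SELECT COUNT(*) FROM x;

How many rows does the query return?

4

Base: id=12 (Bob), manager_id=10, depth 0.
Iteration 1: join on id=10 -> Karl (id 10, manager_id=4, depth 1).
Iteration 2: join on id=4 -> Grace (id 4, manager_id=1, depth 2).
Iteration 3: join on id=1 -> Walt (id 1, manager_id=NULL, depth 3).
Iteration 4: manager_id is NULL; no match; recursion stops.
Total rows emitted: 4.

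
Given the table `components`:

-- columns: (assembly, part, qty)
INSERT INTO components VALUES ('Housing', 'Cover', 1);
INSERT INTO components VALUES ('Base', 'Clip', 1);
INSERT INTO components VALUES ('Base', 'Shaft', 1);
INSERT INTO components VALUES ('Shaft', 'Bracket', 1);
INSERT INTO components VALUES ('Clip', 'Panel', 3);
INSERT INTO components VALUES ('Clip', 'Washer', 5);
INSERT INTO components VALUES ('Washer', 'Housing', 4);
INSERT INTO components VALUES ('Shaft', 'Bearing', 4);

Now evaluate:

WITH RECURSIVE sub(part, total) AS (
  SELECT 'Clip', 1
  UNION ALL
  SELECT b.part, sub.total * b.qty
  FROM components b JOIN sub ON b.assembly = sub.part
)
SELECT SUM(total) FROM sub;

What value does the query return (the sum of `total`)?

49

Base: (Clip, total=1).
Iteration 1: components of {Clip} -> Panel = 1*3 = 3, Washer = 1*5 = 5.
Iteration 2: components of {Panel,Washer} -> Housing = 5*4 = 20.
Iteration 3: components of {Housing} -> Cover = 20*1 = 20.
Iteration 4: no further components; recursion stops.
SUM(total) = 1 + 3 + 5 + 20 + 20 = 49.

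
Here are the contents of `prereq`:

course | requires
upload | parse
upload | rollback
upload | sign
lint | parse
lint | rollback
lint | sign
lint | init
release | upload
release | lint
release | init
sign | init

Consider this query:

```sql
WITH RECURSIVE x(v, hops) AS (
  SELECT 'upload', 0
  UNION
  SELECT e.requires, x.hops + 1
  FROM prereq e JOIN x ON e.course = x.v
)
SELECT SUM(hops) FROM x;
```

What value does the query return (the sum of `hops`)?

Base: (upload, hops=0).
Iteration 1: edges from {upload} -> (parse, hops=1), (rollback, hops=1), (sign, hops=1).
Iteration 2: edges from {parse,rollback,sign} -> (init, hops=2).
Iteration 3: no outgoing edges from {init}; recursion stops.
SUM(hops) = 0 + 1 + 1 + 1 + 2 = 5.

5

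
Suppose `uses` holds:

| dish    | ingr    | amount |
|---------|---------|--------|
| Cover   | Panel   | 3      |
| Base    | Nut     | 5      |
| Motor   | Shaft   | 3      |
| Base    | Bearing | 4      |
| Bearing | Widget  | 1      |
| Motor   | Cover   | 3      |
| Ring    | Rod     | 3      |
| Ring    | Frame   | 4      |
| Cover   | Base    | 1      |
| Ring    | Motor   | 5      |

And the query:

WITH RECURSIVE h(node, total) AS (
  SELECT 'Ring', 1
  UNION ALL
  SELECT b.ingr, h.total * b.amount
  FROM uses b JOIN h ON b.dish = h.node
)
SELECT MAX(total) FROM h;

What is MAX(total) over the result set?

Base: (Ring, total=1).
Iteration 1: components of {Ring} -> Frame = 1*4 = 4, Motor = 1*5 = 5, Rod = 1*3 = 3.
Iteration 2: components of {Frame,Motor,Rod} -> Cover = 5*3 = 15, Shaft = 5*3 = 15.
Iteration 3: components of {Cover,Shaft} -> Base = 15*1 = 15, Panel = 15*3 = 45.
Iteration 4: components of {Base,Panel} -> Bearing = 15*4 = 60, Nut = 15*5 = 75.
Iteration 5: components of {Bearing,Nut} -> Widget = 60*1 = 60.
Iteration 6: no further components; recursion stops.
total values: 1, 3, 5, 4, 15, 15, 15, 45, 75, 60, 60; the maximum is 75.

75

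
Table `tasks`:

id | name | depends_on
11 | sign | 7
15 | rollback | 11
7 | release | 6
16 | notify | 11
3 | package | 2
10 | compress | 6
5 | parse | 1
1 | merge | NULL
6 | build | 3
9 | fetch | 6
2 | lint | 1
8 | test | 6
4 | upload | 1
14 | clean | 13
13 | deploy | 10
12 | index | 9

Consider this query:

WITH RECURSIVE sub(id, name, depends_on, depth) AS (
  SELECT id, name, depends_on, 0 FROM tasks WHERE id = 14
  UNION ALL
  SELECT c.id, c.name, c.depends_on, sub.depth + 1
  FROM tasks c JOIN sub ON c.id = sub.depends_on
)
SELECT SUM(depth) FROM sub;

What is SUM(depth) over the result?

21

Base: id=14 (clean), depends_on=13, depth 0.
Iteration 1: join on id=13 -> deploy (id 13, depends_on=10, depth 1).
Iteration 2: join on id=10 -> compress (id 10, depends_on=6, depth 2).
Iteration 3: join on id=6 -> build (id 6, depends_on=3, depth 3).
Iteration 4: join on id=3 -> package (id 3, depends_on=2, depth 4).
Iteration 5: join on id=2 -> lint (id 2, depends_on=1, depth 5).
Iteration 6: join on id=1 -> merge (id 1, depends_on=NULL, depth 6).
Iteration 7: depends_on is NULL; no match; recursion stops.
SUM(depth) = 0 + 1 + 2 + 3 + 4 + 5 + 6 = 21.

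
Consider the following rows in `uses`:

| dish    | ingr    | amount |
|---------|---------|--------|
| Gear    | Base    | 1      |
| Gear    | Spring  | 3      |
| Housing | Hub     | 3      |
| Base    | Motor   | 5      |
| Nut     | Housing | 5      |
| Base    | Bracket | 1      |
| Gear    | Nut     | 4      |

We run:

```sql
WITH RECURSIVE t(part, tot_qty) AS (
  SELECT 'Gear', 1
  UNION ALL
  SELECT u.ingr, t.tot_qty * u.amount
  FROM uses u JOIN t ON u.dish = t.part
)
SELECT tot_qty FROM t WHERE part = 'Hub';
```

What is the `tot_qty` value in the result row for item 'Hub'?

60

Base: (Gear, tot_qty=1).
Iteration 1: components of {Gear} -> Base = 1*1 = 1, Nut = 1*4 = 4, Spring = 1*3 = 3.
Iteration 2: components of {Base,Nut,Spring} -> Bracket = 1*1 = 1, Housing = 4*5 = 20, Motor = 1*5 = 5.
Iteration 3: components of {Bracket,Housing,Motor} -> Hub = 20*3 = 60.
Iteration 4: no further components; recursion stops.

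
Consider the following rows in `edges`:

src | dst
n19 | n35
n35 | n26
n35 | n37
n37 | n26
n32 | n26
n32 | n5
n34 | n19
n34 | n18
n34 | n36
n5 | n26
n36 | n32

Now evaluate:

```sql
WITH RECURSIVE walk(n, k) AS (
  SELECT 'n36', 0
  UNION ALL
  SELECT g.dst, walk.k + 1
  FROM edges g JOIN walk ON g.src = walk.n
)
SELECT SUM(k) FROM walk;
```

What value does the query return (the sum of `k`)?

Base: (n36, k=0).
Iteration 1: edges from {n36} -> (n32, k=1).
Iteration 2: edges from {n32} -> (n26, k=2), (n5, k=2).
Iteration 3: edges from {n26,n5} -> (n26, k=3).
Iteration 4: no outgoing edges from {n26}; recursion stops.
SUM(k) = 0 + 1 + 2 + 2 + 3 = 8.

8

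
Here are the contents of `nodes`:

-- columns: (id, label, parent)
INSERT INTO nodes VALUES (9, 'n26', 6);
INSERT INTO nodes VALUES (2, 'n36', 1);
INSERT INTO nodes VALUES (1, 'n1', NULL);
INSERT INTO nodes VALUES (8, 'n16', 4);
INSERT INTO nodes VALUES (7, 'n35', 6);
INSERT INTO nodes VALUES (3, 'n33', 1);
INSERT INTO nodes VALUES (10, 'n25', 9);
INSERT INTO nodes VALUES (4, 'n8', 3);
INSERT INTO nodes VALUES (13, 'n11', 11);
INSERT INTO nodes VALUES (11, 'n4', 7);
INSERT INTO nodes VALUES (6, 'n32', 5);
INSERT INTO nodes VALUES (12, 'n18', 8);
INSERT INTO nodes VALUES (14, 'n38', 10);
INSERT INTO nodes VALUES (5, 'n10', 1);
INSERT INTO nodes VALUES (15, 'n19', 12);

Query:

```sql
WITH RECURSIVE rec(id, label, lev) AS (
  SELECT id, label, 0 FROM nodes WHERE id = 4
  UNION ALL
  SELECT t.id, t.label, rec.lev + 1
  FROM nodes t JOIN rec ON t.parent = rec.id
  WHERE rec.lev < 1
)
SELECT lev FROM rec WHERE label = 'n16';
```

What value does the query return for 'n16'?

Base: id=4 (n8) at lev 0.
Iteration 1: rows with parent in {4} -> n16 (id 8, lev 1).
Iteration 2: lev < 1 fails for all current rows; recursion stops.

1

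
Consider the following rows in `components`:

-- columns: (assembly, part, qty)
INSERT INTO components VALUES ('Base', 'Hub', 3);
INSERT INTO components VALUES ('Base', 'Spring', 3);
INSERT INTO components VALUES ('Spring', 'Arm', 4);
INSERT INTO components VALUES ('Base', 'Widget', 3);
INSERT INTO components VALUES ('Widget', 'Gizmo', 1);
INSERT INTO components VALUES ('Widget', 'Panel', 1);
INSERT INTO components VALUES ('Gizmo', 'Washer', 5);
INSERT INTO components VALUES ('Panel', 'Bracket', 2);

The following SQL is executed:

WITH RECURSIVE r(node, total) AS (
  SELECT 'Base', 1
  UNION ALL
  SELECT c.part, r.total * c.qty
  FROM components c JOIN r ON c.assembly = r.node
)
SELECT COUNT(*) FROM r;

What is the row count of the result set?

Base: (Base, total=1).
Iteration 1: components of {Base} -> Hub = 1*3 = 3, Spring = 1*3 = 3, Widget = 1*3 = 3.
Iteration 2: components of {Hub,Spring,Widget} -> Arm = 3*4 = 12, Gizmo = 3*1 = 3, Panel = 3*1 = 3.
Iteration 3: components of {Arm,Gizmo,Panel} -> Bracket = 3*2 = 6, Washer = 3*5 = 15.
Iteration 4: no further components; recursion stops.
Total rows emitted: 9.

9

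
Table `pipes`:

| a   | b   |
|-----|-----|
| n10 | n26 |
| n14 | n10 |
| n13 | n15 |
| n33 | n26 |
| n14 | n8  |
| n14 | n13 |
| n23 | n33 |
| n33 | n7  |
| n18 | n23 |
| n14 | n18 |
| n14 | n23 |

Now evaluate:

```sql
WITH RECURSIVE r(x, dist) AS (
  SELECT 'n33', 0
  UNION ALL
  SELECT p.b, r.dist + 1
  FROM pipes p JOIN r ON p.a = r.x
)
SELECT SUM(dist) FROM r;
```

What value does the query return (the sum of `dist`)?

2

Base: (n33, dist=0).
Iteration 1: edges from {n33} -> (n26, dist=1), (n7, dist=1).
Iteration 2: no outgoing edges from {n26,n7}; recursion stops.
SUM(dist) = 0 + 1 + 1 = 2.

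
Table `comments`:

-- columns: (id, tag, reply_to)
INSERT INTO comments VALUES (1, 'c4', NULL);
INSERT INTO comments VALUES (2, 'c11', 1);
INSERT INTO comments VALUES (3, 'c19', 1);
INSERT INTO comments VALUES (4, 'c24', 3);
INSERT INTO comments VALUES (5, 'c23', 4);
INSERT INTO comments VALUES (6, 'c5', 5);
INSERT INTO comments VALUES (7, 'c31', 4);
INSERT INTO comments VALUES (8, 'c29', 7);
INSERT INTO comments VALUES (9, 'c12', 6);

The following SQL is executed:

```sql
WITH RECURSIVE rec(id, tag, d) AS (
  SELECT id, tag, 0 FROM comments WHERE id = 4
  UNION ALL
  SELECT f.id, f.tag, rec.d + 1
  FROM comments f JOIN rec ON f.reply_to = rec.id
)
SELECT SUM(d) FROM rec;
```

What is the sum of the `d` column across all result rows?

9

Base: id=4 (c24) at d 0.
Iteration 1: rows with reply_to in {4} -> c23 (id 5, d 1), c31 (id 7, d 1).
Iteration 2: rows with reply_to in {5,7} -> c5 (id 6, d 2), c29 (id 8, d 2).
Iteration 3: rows with reply_to in {6,8} -> c12 (id 9, d 3).
Iteration 4: no rows with reply_to in {9}; recursion stops.
SUM(d) = 0 + 1 + 1 + 2 + 2 + 3 = 9.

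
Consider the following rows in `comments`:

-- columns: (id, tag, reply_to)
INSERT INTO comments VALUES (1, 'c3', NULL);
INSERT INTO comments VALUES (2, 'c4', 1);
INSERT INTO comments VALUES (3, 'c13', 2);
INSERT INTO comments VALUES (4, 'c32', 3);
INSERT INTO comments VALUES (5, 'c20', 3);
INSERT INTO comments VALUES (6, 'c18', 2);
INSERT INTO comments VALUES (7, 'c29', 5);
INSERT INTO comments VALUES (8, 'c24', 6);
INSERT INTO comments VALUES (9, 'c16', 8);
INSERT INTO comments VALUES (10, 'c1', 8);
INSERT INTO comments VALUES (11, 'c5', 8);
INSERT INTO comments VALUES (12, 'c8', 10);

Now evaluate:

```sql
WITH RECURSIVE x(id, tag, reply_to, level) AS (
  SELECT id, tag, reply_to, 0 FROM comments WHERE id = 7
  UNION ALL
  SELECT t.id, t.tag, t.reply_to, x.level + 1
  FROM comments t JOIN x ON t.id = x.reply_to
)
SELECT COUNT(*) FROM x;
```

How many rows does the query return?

5

Base: id=7 (c29), reply_to=5, level 0.
Iteration 1: join on id=5 -> c20 (id 5, reply_to=3, level 1).
Iteration 2: join on id=3 -> c13 (id 3, reply_to=2, level 2).
Iteration 3: join on id=2 -> c4 (id 2, reply_to=1, level 3).
Iteration 4: join on id=1 -> c3 (id 1, reply_to=NULL, level 4).
Iteration 5: reply_to is NULL; no match; recursion stops.
Total rows emitted: 5.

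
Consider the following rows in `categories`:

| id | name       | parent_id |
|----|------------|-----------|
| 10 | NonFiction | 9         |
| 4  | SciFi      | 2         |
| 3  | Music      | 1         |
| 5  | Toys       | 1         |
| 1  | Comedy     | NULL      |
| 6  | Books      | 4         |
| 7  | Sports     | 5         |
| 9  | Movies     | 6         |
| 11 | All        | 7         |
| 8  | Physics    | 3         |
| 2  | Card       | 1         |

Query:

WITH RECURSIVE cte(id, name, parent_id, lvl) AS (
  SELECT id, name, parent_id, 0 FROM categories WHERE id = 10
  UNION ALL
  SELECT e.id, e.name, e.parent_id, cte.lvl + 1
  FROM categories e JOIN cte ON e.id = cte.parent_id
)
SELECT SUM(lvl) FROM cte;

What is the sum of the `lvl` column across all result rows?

Base: id=10 (NonFiction), parent_id=9, lvl 0.
Iteration 1: join on id=9 -> Movies (id 9, parent_id=6, lvl 1).
Iteration 2: join on id=6 -> Books (id 6, parent_id=4, lvl 2).
Iteration 3: join on id=4 -> SciFi (id 4, parent_id=2, lvl 3).
Iteration 4: join on id=2 -> Card (id 2, parent_id=1, lvl 4).
Iteration 5: join on id=1 -> Comedy (id 1, parent_id=NULL, lvl 5).
Iteration 6: parent_id is NULL; no match; recursion stops.
SUM(lvl) = 0 + 1 + 2 + 3 + 4 + 5 = 15.

15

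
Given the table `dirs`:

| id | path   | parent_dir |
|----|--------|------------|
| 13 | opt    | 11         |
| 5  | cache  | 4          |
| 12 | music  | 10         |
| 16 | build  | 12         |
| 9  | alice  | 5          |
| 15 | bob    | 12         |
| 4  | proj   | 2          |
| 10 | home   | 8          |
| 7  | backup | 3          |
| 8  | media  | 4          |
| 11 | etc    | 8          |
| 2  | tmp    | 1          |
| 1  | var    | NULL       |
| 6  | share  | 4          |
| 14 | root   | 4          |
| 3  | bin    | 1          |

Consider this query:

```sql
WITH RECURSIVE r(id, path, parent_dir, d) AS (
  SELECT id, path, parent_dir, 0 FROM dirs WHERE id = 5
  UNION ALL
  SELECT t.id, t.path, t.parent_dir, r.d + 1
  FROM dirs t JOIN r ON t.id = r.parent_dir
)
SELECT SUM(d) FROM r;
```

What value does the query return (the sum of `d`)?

Base: id=5 (cache), parent_dir=4, d 0.
Iteration 1: join on id=4 -> proj (id 4, parent_dir=2, d 1).
Iteration 2: join on id=2 -> tmp (id 2, parent_dir=1, d 2).
Iteration 3: join on id=1 -> var (id 1, parent_dir=NULL, d 3).
Iteration 4: parent_dir is NULL; no match; recursion stops.
SUM(d) = 0 + 1 + 2 + 3 = 6.

6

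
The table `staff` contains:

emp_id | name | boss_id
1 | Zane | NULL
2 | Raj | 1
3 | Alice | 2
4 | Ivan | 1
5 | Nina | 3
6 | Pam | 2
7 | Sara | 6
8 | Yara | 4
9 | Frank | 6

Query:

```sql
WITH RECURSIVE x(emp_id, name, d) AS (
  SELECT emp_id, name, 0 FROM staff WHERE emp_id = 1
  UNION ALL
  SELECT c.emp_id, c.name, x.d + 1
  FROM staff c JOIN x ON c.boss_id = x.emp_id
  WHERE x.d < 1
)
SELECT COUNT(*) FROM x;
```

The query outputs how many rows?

Base: emp_id=1 (Zane) at d 0.
Iteration 1: rows with boss_id in {1} -> Raj (id 2, d 1), Ivan (id 4, d 1).
Iteration 2: d < 1 fails for all current rows; recursion stops.
Total rows emitted: 3.

3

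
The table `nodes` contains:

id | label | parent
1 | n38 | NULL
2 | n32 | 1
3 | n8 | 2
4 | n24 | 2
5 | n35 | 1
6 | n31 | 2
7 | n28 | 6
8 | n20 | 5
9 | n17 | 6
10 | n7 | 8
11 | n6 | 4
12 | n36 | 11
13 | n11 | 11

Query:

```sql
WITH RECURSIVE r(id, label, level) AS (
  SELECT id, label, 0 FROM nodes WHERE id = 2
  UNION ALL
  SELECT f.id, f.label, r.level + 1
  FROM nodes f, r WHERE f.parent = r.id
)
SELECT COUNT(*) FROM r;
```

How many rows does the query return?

9

Base: id=2 (n32) at level 0.
Iteration 1: rows with parent in {2} -> n8 (id 3, level 1), n24 (id 4, level 1), n31 (id 6, level 1).
Iteration 2: rows with parent in {3,4,6} -> n28 (id 7, level 2), n17 (id 9, level 2), n6 (id 11, level 2).
Iteration 3: rows with parent in {7,9,11} -> n36 (id 12, level 3), n11 (id 13, level 3).
Iteration 4: no rows with parent in {12,13}; recursion stops.
Total rows emitted: 9.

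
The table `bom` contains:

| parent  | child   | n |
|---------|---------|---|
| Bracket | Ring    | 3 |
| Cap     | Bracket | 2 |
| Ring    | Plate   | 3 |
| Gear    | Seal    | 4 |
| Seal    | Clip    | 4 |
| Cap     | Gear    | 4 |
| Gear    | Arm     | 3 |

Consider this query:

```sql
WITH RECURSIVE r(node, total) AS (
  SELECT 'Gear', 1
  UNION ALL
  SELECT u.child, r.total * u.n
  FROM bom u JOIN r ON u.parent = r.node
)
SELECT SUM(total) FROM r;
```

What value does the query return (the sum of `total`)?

24

Base: (Gear, total=1).
Iteration 1: components of {Gear} -> Arm = 1*3 = 3, Seal = 1*4 = 4.
Iteration 2: components of {Arm,Seal} -> Clip = 4*4 = 16.
Iteration 3: no further components; recursion stops.
SUM(total) = 1 + 4 + 3 + 16 = 24.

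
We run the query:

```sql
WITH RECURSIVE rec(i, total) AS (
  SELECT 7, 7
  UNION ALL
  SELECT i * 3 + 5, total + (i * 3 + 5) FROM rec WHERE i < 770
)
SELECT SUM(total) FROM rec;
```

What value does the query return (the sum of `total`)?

5106

Base: i=7, total=7.
Iteration 1: 7 < 770 holds -> i = 7 * 3 + 5 = 26, total = 7 + 26 = 33.
Iteration 2: 26 < 770 holds -> i = 26 * 3 + 5 = 83, total = 33 + 83 = 116.
Iteration 3: 83 < 770 holds -> i = 83 * 3 + 5 = 254, total = 116 + 254 = 370.
Iteration 4: 254 < 770 holds -> i = 254 * 3 + 5 = 767, total = 370 + 767 = 1137.
Iteration 5: 767 < 770 holds -> i = 767 * 3 + 5 = 2306, total = 1137 + 2306 = 3443.
Iteration 6: 2306 < 770 fails; recursion stops.
SUM(total) = 7 + 33 + 116 + 370 + 1137 + 3443 = 5106.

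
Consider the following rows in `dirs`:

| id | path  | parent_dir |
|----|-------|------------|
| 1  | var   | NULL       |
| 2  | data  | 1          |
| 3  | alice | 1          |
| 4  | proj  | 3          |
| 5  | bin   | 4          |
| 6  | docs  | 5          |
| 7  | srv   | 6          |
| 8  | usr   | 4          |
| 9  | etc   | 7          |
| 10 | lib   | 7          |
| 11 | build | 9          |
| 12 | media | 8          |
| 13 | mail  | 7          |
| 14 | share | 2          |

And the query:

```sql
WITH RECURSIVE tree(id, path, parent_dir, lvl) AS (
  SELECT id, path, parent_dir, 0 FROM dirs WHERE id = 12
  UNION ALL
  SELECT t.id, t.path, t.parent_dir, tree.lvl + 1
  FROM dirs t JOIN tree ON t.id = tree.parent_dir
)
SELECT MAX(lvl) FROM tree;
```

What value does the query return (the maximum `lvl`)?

4

Base: id=12 (media), parent_dir=8, lvl 0.
Iteration 1: join on id=8 -> usr (id 8, parent_dir=4, lvl 1).
Iteration 2: join on id=4 -> proj (id 4, parent_dir=3, lvl 2).
Iteration 3: join on id=3 -> alice (id 3, parent_dir=1, lvl 3).
Iteration 4: join on id=1 -> var (id 1, parent_dir=NULL, lvl 4).
Iteration 5: parent_dir is NULL; no match; recursion stops.
lvl values: 0, 1, 2, 3, 4; the maximum is 4.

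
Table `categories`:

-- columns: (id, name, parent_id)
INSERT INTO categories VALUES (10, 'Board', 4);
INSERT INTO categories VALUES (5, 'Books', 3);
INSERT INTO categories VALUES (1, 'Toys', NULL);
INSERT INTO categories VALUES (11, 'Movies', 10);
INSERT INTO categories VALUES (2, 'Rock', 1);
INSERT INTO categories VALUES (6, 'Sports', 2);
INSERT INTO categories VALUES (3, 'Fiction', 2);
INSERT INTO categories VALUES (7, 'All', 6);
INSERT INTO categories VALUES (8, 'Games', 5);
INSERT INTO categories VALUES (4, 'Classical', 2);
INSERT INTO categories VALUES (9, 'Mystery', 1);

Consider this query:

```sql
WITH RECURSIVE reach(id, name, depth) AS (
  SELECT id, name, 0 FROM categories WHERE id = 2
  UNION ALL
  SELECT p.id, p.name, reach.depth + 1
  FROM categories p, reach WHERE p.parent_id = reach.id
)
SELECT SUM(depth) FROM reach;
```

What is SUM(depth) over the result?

15

Base: id=2 (Rock) at depth 0.
Iteration 1: rows with parent_id in {2} -> Fiction (id 3, depth 1), Classical (id 4, depth 1), Sports (id 6, depth 1).
Iteration 2: rows with parent_id in {3,4,6} -> Books (id 5, depth 2), All (id 7, depth 2), Board (id 10, depth 2).
Iteration 3: rows with parent_id in {5,7,10} -> Games (id 8, depth 3), Movies (id 11, depth 3).
Iteration 4: no rows with parent_id in {8,11}; recursion stops.
SUM(depth) = 0 + 1 + 1 + 1 + 2 + 2 + 2 + 3 + 3 = 15.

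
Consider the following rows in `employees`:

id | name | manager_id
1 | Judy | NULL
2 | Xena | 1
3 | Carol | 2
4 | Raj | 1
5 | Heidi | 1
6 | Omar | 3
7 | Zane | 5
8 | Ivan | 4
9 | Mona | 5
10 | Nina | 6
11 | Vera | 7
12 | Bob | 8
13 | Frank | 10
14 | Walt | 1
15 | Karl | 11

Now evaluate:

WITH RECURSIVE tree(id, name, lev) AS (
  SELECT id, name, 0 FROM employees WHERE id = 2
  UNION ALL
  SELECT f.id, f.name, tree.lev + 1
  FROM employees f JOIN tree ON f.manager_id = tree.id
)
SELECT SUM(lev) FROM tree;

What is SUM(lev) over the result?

10

Base: id=2 (Xena) at lev 0.
Iteration 1: rows with manager_id in {2} -> Carol (id 3, lev 1).
Iteration 2: rows with manager_id in {3} -> Omar (id 6, lev 2).
Iteration 3: rows with manager_id in {6} -> Nina (id 10, lev 3).
Iteration 4: rows with manager_id in {10} -> Frank (id 13, lev 4).
Iteration 5: no rows with manager_id in {13}; recursion stops.
SUM(lev) = 0 + 1 + 2 + 3 + 4 = 10.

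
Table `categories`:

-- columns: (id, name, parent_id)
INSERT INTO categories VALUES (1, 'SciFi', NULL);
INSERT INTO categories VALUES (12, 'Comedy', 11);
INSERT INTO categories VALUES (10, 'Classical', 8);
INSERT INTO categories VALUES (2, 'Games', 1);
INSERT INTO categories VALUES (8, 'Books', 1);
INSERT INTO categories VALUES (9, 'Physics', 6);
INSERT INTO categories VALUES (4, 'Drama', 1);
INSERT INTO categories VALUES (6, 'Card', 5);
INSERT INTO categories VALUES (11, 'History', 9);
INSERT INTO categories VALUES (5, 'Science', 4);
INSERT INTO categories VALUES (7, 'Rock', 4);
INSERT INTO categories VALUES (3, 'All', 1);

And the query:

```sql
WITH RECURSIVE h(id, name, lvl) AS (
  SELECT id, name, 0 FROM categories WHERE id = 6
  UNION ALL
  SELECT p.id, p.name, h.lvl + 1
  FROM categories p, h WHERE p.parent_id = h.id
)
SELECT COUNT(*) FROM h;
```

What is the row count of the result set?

4

Base: id=6 (Card) at lvl 0.
Iteration 1: rows with parent_id in {6} -> Physics (id 9, lvl 1).
Iteration 2: rows with parent_id in {9} -> History (id 11, lvl 2).
Iteration 3: rows with parent_id in {11} -> Comedy (id 12, lvl 3).
Iteration 4: no rows with parent_id in {12}; recursion stops.
Total rows emitted: 4.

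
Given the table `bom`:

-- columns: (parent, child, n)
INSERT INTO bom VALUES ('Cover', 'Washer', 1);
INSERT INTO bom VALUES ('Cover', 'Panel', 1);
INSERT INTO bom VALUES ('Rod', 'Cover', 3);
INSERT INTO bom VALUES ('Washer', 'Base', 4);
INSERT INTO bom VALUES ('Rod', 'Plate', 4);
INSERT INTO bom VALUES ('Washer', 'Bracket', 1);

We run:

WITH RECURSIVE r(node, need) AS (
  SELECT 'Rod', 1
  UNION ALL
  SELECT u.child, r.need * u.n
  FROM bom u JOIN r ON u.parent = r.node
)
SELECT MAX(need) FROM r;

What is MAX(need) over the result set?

Base: (Rod, need=1).
Iteration 1: components of {Rod} -> Cover = 1*3 = 3, Plate = 1*4 = 4.
Iteration 2: components of {Cover,Plate} -> Panel = 3*1 = 3, Washer = 3*1 = 3.
Iteration 3: components of {Panel,Washer} -> Base = 3*4 = 12, Bracket = 3*1 = 3.
Iteration 4: no further components; recursion stops.
need values: 1, 3, 4, 3, 3, 3, 12; the maximum is 12.

12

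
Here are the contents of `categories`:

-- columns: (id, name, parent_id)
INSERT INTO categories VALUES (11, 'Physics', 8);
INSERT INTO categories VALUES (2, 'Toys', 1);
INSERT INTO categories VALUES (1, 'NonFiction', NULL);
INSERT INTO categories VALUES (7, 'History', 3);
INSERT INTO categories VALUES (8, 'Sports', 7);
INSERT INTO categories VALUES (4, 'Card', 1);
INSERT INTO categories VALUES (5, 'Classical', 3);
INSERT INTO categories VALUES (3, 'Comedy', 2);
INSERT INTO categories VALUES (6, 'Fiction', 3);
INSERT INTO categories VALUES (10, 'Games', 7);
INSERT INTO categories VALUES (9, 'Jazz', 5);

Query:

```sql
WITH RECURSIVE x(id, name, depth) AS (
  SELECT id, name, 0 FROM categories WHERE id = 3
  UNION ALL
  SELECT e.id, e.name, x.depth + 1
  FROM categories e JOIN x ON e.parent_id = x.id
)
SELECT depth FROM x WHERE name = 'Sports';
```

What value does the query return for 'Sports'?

Base: id=3 (Comedy) at depth 0.
Iteration 1: rows with parent_id in {3} -> Classical (id 5, depth 1), Fiction (id 6, depth 1), History (id 7, depth 1).
Iteration 2: rows with parent_id in {5,6,7} -> Sports (id 8, depth 2), Jazz (id 9, depth 2), Games (id 10, depth 2).
Iteration 3: rows with parent_id in {8,9,10} -> Physics (id 11, depth 3).
Iteration 4: no rows with parent_id in {11}; recursion stops.

2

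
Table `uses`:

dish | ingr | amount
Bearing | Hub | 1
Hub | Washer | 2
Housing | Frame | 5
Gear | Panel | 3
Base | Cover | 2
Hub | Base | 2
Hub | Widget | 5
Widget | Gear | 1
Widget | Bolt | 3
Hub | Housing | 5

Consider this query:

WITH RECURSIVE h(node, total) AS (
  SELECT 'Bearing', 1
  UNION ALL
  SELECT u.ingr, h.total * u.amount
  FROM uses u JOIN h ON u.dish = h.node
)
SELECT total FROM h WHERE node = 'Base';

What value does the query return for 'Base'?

2

Base: (Bearing, total=1).
Iteration 1: components of {Bearing} -> Hub = 1*1 = 1.
Iteration 2: components of {Hub} -> Base = 1*2 = 2, Housing = 1*5 = 5, Washer = 1*2 = 2, Widget = 1*5 = 5.
Iteration 3: components of {Base,Housing,Washer,Widget} -> Bolt = 5*3 = 15, Cover = 2*2 = 4, Frame = 5*5 = 25, Gear = 5*1 = 5.
Iteration 4: components of {Bolt,Cover,Frame,Gear} -> Panel = 5*3 = 15.
Iteration 5: no further components; recursion stops.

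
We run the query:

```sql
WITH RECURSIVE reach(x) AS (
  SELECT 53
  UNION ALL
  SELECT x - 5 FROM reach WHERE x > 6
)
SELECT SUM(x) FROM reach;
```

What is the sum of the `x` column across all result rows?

308

Base: x=53.
Iteration 1: 53 > 6 holds -> x = 53 - 5 = 48.
Iteration 2: 48 > 6 holds -> x = 48 - 5 = 43.
Iteration 3: 43 > 6 holds -> x = 43 - 5 = 38.
Iteration 4: 38 > 6 holds -> x = 38 - 5 = 33.
Iteration 5: 33 > 6 holds -> x = 33 - 5 = 28.
Iteration 6: 28 > 6 holds -> x = 28 - 5 = 23.
Iteration 7: 23 > 6 holds -> x = 23 - 5 = 18.
Iteration 8: 18 > 6 holds -> x = 18 - 5 = 13.
Iteration 9: 13 > 6 holds -> x = 13 - 5 = 8.
Iteration 10: 8 > 6 holds -> x = 8 - 5 = 3.
Iteration 11: 3 > 6 fails; recursion stops.
SUM(x) = 53 + 48 + 43 + 38 + 33 + 28 + 23 + 18 + 13 + 8 + 3 = 308.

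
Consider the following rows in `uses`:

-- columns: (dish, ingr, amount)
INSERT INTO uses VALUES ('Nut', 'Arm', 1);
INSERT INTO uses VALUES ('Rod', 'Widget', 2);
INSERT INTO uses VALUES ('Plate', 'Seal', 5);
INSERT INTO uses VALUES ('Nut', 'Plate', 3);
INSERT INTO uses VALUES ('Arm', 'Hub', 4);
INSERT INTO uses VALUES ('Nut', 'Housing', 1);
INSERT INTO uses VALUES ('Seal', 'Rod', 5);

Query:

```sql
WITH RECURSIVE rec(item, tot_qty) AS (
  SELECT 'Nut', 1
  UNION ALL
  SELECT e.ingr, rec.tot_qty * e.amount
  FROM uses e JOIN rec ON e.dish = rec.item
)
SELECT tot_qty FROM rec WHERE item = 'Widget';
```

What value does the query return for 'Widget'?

150

Base: (Nut, tot_qty=1).
Iteration 1: components of {Nut} -> Arm = 1*1 = 1, Housing = 1*1 = 1, Plate = 1*3 = 3.
Iteration 2: components of {Arm,Housing,Plate} -> Hub = 1*4 = 4, Seal = 3*5 = 15.
Iteration 3: components of {Hub,Seal} -> Rod = 15*5 = 75.
Iteration 4: components of {Rod} -> Widget = 75*2 = 150.
Iteration 5: no further components; recursion stops.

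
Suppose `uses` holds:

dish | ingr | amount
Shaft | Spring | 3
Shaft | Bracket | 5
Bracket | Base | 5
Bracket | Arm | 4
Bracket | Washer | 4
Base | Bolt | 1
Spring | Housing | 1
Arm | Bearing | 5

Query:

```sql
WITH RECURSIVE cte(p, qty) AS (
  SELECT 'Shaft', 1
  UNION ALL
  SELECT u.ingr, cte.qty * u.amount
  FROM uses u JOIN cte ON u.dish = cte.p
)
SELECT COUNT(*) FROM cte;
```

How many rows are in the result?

Base: (Shaft, qty=1).
Iteration 1: components of {Shaft} -> Bracket = 1*5 = 5, Spring = 1*3 = 3.
Iteration 2: components of {Bracket,Spring} -> Arm = 5*4 = 20, Base = 5*5 = 25, Housing = 3*1 = 3, Washer = 5*4 = 20.
Iteration 3: components of {Arm,Base,Housing,Washer} -> Bearing = 20*5 = 100, Bolt = 25*1 = 25.
Iteration 4: no further components; recursion stops.
Total rows emitted: 9.

9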